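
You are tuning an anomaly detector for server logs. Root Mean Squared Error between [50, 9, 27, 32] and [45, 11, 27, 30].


MSE = 33/4 = 8.25
RMSE = √(33/4) = 2.8723

2.8723


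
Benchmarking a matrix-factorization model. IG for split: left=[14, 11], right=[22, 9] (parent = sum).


Parent = [36, 20], H_parent = 0.9403
H_left = 0.9896 (n=25), H_right = 0.8691 (n=31)
H_children = (25/56)·0.9896 + (31/56)·0.8691 = 0.9229
IG = 0.9403 - 0.9229 = 0.0174

0.0174


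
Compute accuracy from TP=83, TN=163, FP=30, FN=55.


Accuracy = (TP+TN)/(TP+TN+FP+FN)
= (83+163)/(331)
= 246/331 = 74.32%

74.32%


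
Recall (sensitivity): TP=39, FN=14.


Recall = TP/(TP+FN)
= 39/(39+14)
= 39/53 = 73.58%

73.58%


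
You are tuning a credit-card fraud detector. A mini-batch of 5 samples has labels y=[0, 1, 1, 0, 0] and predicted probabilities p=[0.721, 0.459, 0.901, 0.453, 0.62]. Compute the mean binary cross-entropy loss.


L[0] = -ln(1-0.721) = -ln(0.279) = 1.2765
L[1] = -ln(0.459) = 0.7787
L[2] = -ln(0.901) = 0.1043
L[3] = -ln(1-0.453) = -ln(0.547) = 0.6033
L[4] = -ln(1-0.62) = -ln(0.38) = 0.9676
mean = (1.2765 + 0.7787 + 0.1043 + 0.6033 + 0.9676)/5 = 0.7461

0.7461


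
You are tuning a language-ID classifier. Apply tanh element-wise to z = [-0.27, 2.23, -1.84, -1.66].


tanh(-0.27) = -0.2636
tanh(2.23) = 0.9771
tanh(-1.84) = -0.9508
tanh(-1.66) = -0.9302
result = [-0.2636, 0.9771, -0.9508, -0.9302]

[-0.2636, 0.9771, -0.9508, -0.9302]


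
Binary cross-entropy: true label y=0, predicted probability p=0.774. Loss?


BCE = -[y·ln(p) + (1-y)·ln(1-p)]
= -0 - 1·ln(1-0.774)
= -ln(0.226) = 1.4872

1.4872


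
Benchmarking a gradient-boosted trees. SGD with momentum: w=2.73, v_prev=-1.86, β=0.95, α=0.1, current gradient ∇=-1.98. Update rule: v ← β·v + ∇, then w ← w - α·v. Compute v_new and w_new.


v_new = 0.95·-1.86 - 1.98 = -1.767 - 1.98 = -3.747
w_new = 2.73 - 0.1·-3.747 = 2.73 + 0.3747 = 3.1047

v_new=-3.747, w_new=3.1047


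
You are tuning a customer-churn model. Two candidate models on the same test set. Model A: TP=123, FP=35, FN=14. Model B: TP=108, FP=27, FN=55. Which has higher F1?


Model A: P=123/158=0.7785, R=123/137=0.8978, F1=2PR/(P+R)=2TP/(2TP+FP+FN)=246/295=0.8339
Model B: P=108/135=0.8, R=108/163=0.6626, F1=2PR/(P+R)=2TP/(2TP+FP+FN)=216/298=0.7248
0.8339 > 0.7248 → Model A

Model A


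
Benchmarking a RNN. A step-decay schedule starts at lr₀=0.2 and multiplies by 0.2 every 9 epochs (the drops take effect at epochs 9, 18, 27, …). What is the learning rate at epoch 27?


n_drops = ⌊27/9⌋ = 3
lr = 0.2·0.2^3 = 0.2·0.008 = 0.0016

0.0016


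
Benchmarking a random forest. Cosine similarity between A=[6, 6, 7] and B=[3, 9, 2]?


A·B = 6·3 + 6·9 + 7·2 = 86
‖A‖ = √121 = 11, ‖B‖ = √94 = 9.6954
cos = 86/(√121·√94) = 86/√11374 = 0.8064

0.8064


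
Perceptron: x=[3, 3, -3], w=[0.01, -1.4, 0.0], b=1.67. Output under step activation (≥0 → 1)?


z = (3)·(0.01) + (3)·(-1.4) + (-3)·(0.0) + 1.67
  = -2.5
step(z) = 0 (z<0)

0


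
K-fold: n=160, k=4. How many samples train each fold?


Fold size = 160/4 = 40
Training per fold = 160 - 40 = 120

120


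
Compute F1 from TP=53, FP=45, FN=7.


Precision = 53/98 = 0.5408
Recall = 53/60 = 0.8833
F1 = 2·P·R/(P+R) = 2·TP/(2·TP+FP+FN) = 106/(106+45+7) = 106/158 = 0.6709

0.6709


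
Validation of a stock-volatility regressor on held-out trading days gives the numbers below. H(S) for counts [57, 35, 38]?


Probabilities: [57/130, 35/130, 38/130] ≈ [0.4385, 0.2692, 0.2923]
H = -((57/130)·log₂(57/130) + (35/130)·log₂(35/130) + (38/130)·log₂(38/130))
  = 1.5499 bits

1.5499 bits


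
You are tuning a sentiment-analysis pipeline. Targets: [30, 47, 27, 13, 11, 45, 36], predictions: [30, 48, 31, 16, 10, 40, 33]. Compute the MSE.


Squared errors: (30-30)²=0, (47-48)²=1, (27-31)²=16, (13-16)²=9, (11-10)²=1, (45-40)²=25, (36-33)²=9
Sum = 61
MSE = 61/7 = 61/7

61/7


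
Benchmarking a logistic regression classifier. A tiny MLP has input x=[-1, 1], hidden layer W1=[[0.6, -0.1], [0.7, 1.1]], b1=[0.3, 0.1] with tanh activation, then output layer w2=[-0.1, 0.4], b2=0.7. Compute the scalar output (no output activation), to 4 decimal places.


z1[0] = (0.6)·(-1) + (-0.1)·(1) + 0.3 = -0.4
z1[1] = (0.7)·(-1) + (1.1)·(1) + 0.1 = 0.5
h = tanh(z1) = [-0.3799, 0.4621]
output = (-0.1)·(-0.3799) + (0.4)·(0.4621) + 0.7 = 0.9228

0.9228


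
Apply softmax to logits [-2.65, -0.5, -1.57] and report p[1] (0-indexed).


Exponentials: e^-2.65=0.0707, e^-0.5=0.6065, e^-1.57=0.208
Sum = 0.8852
Softmax = [0.0798, 0.6852, 0.235]
p[1] = 0.6065/0.8852 = 0.6852

0.6852


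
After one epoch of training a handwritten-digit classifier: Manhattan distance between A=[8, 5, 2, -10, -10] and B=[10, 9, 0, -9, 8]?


d = |8-10| + |5-9| + |2-0| + |-10+ 9| + |-10-8|
  = 2 + 4 + 2 + 1 + 18
  = 27

27


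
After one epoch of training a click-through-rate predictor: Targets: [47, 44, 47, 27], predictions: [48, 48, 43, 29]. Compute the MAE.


Absolute errors: |47-48|=1, |44-48|=4, |47-43|=4, |27-29|=2
Sum = 11
MAE = 11/4 = 11/4

11/4


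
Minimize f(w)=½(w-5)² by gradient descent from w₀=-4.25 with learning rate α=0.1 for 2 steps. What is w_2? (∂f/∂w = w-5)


step 1: grad = -4.25-5 = -9.25; w = -4.25 - 0.1·(-9.25) = -3.325
step 2: grad = -3.325-5 = -8.325; w = -3.325 - 0.1·(-8.325) = -2.4925

-2.4925


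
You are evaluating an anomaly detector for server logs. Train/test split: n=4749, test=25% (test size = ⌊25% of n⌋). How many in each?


Test = ⌊4749·25/100⌋ = 1187
Train = 4749 - 1187 = 3562

Train: 3562, Test: 1187


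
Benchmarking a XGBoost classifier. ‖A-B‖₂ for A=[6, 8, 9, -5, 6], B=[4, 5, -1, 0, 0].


d = √((6-4)² + (8-5)² + (9+ 1)² + (-5-0)² + (6-0)²)
  = √(4 + 9 + 100 + 25 + 36)
  = √174 = 13.1909

13.1909


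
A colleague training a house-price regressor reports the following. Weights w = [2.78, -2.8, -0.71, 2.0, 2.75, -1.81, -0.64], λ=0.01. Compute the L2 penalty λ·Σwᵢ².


‖w‖₂² = (2.78)² + (-2.8)² + (-0.71)² + (2.0)² + (2.75)² + (-1.81)² + (-0.64)²
     = 7.7284 + 7.84 + 0.5041 + 4 + 7.5625 + 3.2761 + 0.4096
     = 31.3207
λ·‖w‖₂² = 0.01·31.3207 = 0.313207

0.313207


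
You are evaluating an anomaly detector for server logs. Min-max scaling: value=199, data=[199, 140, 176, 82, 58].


min=58, max=199
(199-58)/(199-58) = 141/141 = 1.0

1.0


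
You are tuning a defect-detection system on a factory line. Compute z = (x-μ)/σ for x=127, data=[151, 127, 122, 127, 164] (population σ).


μ = 138.2, σ = 16.3878
z = (127 - 138.2)/16.3878 = -0.6834

-0.6834


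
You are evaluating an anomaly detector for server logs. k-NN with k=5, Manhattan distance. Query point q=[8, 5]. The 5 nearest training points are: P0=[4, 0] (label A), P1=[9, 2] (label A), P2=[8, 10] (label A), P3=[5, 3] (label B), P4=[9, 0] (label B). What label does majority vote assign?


d(q,P0) = 9  (label A)
d(q,P1) = 4  (label A)
d(q,P2) = 5  (label A)
d(q,P3) = 5  (label B)
d(q,P4) = 6  (label B)
Votes: A=3, B=2
Majority → A

A


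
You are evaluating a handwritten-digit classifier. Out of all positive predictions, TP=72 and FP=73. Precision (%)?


Precision = TP/(TP+FP)
= 72/(72+73)
= 72/145 = 49.66%

49.66%


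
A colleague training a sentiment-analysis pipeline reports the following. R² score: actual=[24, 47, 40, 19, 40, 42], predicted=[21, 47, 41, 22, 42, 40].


ȳ = 35.3333
SS_res = Σ(y-ŷ)² = 27
SS_tot = Σ(y-ȳ)² = 619.33
R² = 1 - SS_res/SS_tot = 1 - 0.0436 = 0.9564

0.9564


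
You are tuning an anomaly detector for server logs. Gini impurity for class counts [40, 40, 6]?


Probabilities: [40/86, 40/86, 6/86] ≈ [0.4651, 0.4651, 0.0698]
Σpᵢ² = (1600 + 1600 + 36)/86² = 3236/7396
Gini = 1 - Σpᵢ² = 1 - 3236/7396 = 0.5625

0.5625


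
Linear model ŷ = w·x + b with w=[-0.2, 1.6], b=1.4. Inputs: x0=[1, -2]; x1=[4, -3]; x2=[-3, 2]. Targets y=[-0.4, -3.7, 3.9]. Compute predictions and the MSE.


ŷ0 = (-0.2)·(1) + (1.6)·(-2) + 1.4 = -2.0
ŷ1 = (-0.2)·(4) + (1.6)·(-3) + 1.4 = -4.2
ŷ2 = (-0.2)·(-3) + (1.6)·(2) + 1.4 = 5.2
errors² = [2.56, 0.25, 1.69]
MSE = 4.5000/3 = 1.5

1.5


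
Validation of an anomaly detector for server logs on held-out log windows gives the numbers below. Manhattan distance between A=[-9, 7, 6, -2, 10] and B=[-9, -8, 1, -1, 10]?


d = |-9+ 9| + |7+ 8| + |6-1| + |-2+ 1| + |10-10|
  = 0 + 15 + 5 + 1 + 0
  = 21

21


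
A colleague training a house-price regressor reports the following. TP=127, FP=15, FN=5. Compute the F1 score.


Precision = 127/142 = 0.8944
Recall = 127/132 = 0.9621
F1 = 2·P·R/(P+R) = 2·TP/(2·TP+FP+FN) = 254/(254+15+5) = 254/274 = 0.927

0.927


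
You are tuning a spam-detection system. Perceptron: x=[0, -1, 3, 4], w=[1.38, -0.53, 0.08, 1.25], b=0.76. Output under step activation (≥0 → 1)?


z = (0)·(1.38) + (-1)·(-0.53) + (3)·(0.08) + (4)·(1.25) + 0.76
  = 6.53
step(z) = 1 (z≥0)

1


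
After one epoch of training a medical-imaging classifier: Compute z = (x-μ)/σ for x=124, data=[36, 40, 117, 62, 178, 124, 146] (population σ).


μ = 100.4286, σ = 50.9954
z = (124 - 100.4286)/50.9954 = 0.4622

0.4622


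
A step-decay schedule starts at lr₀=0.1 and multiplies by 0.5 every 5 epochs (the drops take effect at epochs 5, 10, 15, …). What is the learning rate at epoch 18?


n_drops = ⌊18/5⌋ = 3
lr = 0.1·0.5^3 = 0.1·0.125 = 0.0125

0.0125


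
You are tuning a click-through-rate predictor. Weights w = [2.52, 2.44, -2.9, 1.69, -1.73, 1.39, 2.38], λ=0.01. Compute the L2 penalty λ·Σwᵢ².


‖w‖₂² = (2.52)² + (2.44)² + (-2.9)² + (1.69)² + (-1.73)² + (1.39)² + (2.38)²
     = 6.3504 + 5.9536 + 8.41 + 2.8561 + 2.9929 + 1.9321 + 5.6644
     = 34.1595
λ·‖w‖₂² = 0.01·34.1595 = 0.341595

0.341595


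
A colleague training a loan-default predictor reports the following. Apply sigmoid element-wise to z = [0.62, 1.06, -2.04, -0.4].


σ(0.62) = 1/(1+e^-0.62) = 0.6502
σ(1.06) = 1/(1+e^-1.06) = 0.7427
σ(-2.04) = 1/(1+e^2.04) = 0.1151
σ(-0.4) = 1/(1+e^0.4) = 0.4013
result = [0.6502, 0.7427, 0.1151, 0.4013]

[0.6502, 0.7427, 0.1151, 0.4013]


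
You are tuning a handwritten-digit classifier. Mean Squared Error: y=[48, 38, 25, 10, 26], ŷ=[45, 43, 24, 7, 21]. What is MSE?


Squared errors: (48-45)²=9, (38-43)²=25, (25-24)²=1, (10-7)²=9, (26-21)²=25
Sum = 69
MSE = 69/5 = 69/5

69/5


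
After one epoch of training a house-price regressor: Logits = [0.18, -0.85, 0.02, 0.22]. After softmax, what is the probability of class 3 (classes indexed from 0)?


Exponentials: e^0.18=1.1972, e^-0.85=0.4274, e^0.02=1.0202, e^0.22=1.2461
Sum = 3.8909
Softmax = [0.3077, 0.1098, 0.2622, 0.3203]
p[3] = 1.2461/3.8909 = 0.3203

0.3203


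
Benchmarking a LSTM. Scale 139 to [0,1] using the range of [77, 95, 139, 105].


min=77, max=139
(139-77)/(139-77) = 62/62 = 1.0

1.0


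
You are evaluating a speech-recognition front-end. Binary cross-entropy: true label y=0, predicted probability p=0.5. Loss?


BCE = -[y·ln(p) + (1-y)·ln(1-p)]
= -0 - 1·ln(1-0.5)
= -ln(0.5) = 0.6931

0.6931


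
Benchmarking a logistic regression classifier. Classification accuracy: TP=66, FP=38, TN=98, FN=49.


Accuracy = (TP+TN)/(TP+TN+FP+FN)
= (66+98)/(251)
= 164/251 = 65.34%

65.34%


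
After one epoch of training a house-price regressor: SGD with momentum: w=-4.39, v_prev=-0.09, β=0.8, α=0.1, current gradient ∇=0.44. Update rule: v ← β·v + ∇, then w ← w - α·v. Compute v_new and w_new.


v_new = 0.8·-0.09 + 0.44 = -0.072 + 0.44 = 0.368
w_new = -4.39 - 0.1·0.368 = -4.39 - 0.0368 = -4.4268

v_new=0.368, w_new=-4.4268


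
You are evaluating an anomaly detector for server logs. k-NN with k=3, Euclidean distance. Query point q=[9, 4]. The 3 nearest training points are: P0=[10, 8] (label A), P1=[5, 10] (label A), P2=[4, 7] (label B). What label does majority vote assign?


d(q,P0) = 4.1231  (label A)
d(q,P1) = 7.2111  (label A)
d(q,P2) = 5.831  (label B)
Votes: A=2, B=1
Majority → A

A


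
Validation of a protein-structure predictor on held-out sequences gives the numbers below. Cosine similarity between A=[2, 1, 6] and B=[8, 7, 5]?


A·B = 2·8 + 1·7 + 6·5 = 53
‖A‖ = √41 = 6.4031, ‖B‖ = √138 = 11.7473
cos = 53/(√41·√138) = 53/√5658 = 0.7046

0.7046


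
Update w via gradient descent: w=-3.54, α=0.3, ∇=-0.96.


w_new = w - α·∇
= -3.54 - 0.3·-0.96
= -3.54 + 0.288
= -3.252

-3.252


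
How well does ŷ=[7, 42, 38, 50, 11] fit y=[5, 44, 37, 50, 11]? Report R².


ȳ = 29.4
SS_res = Σ(y-ŷ)² = 9
SS_tot = Σ(y-ȳ)² = 1629.2
R² = 1 - SS_res/SS_tot = 1 - 0.0055 = 0.9945

0.9945


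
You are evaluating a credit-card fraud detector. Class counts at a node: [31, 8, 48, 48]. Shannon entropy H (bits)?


Probabilities: [31/135, 8/135, 48/135, 48/135] ≈ [0.2296, 0.0593, 0.3556, 0.3556]
H = -((31/135)·log₂(31/135) + (8/135)·log₂(8/135) + (48/135)·log₂(48/135) + (48/135)·log₂(48/135))
  = 1.7899 bits

1.7899 bits


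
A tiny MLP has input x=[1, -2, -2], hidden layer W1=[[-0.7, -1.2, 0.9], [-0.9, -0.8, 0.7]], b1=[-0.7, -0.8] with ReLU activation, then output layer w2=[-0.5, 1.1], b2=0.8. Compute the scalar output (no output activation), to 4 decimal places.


z1[0] = (-0.7)·(1) + (-1.2)·(-2) + (0.9)·(-2) - 0.7 = -0.8
z1[1] = (-0.9)·(1) + (-0.8)·(-2) + (0.7)·(-2) - 0.8 = -1.5
h = ReLU(z1) = [0.0, 0.0]
output = (-0.5)·(0.0) + (1.1)·(0.0) + 0.8 = 0.8

0.8


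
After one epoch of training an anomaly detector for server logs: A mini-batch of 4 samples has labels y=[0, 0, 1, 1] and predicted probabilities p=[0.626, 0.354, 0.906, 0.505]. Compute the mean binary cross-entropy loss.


L[0] = -ln(1-0.626) = -ln(0.374) = 0.9835
L[1] = -ln(1-0.354) = -ln(0.646) = 0.437
L[2] = -ln(0.906) = 0.0987
L[3] = -ln(0.505) = 0.6832
mean = (0.9835 + 0.437 + 0.0987 + 0.6832)/4 = 0.5506

0.5506


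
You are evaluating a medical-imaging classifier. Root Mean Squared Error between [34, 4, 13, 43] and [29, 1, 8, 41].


MSE = 63/4 = 15.75
RMSE = √(63/4) = 3.9686

3.9686


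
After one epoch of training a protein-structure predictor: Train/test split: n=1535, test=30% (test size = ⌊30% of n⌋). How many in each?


Test = ⌊1535·30/100⌋ = 460
Train = 1535 - 460 = 1075

Train: 1075, Test: 460


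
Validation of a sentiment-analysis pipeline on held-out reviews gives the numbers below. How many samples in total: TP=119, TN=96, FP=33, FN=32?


Total = TP + TN + FP + FN
= 119 + 96 + 33 + 32
= 280
(Predicted positive: 152, predicted negative: 128)

280


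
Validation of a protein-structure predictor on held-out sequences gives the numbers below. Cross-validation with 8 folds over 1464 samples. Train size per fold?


Fold size = 1464/8 = 183
Training per fold = 1464 - 183 = 1281

1281


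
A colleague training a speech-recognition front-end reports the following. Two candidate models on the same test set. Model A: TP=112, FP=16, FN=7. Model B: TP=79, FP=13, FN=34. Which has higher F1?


Model A: P=112/128=0.875, R=112/119=0.9412, F1=2PR/(P+R)=2TP/(2TP+FP+FN)=224/247=0.9069
Model B: P=79/92=0.8587, R=79/113=0.6991, F1=2PR/(P+R)=2TP/(2TP+FP+FN)=158/205=0.7707
0.9069 > 0.7707 → Model A

Model A


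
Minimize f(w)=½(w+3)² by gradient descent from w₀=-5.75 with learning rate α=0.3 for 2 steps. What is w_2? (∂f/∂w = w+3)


step 1: grad = -5.75+3 = -2.75; w = -5.75 - 0.3·(-2.75) = -4.925
step 2: grad = -4.925+3 = -1.925; w = -4.925 - 0.3·(-1.925) = -4.3475

-4.3475


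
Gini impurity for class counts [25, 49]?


Probabilities: [25/74, 49/74] ≈ [0.3378, 0.6622]
Σpᵢ² = (625 + 2401)/74² = 3026/5476
Gini = 1 - Σpᵢ² = 1 - 3026/5476 = 0.4474

0.4474


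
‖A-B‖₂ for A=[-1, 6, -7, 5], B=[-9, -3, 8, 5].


d = √((-1+ 9)² + (6+ 3)² + (-7-8)² + (5-5)²)
  = √(64 + 81 + 225 + 0)
  = √370 = 19.2354

19.2354


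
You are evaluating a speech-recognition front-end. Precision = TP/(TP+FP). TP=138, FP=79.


Precision = TP/(TP+FP)
= 138/(138+79)
= 138/217 = 63.59%

63.59%


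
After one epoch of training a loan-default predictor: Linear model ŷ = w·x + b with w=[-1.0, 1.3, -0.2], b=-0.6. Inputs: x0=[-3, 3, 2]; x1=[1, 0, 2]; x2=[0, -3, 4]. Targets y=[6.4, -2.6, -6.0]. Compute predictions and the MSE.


ŷ0 = (-1.0)·(-3) + (1.3)·(3) + (-0.2)·(2) - 0.6 = 5.9
ŷ1 = (-1.0)·(1) + (1.3)·(0) + (-0.2)·(2) - 0.6 = -2.0
ŷ2 = (-1.0)·(0) + (1.3)·(-3) + (-0.2)·(4) - 0.6 = -5.3
errors² = [0.25, 0.36, 0.49]
MSE = 1.1000/3 = 0.3667

0.3667


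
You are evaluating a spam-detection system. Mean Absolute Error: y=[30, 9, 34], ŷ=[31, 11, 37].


Absolute errors: |30-31|=1, |9-11|=2, |34-37|=3
Sum = 6
MAE = 6/3 = 2

2


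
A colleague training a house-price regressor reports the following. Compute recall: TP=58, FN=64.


Recall = TP/(TP+FN)
= 58/(58+64)
= 58/122 = 47.54%

47.54%


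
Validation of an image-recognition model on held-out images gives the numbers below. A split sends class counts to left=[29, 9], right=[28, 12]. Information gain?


Parent = [57, 21], H_parent = 0.8404
H_left = 0.7897 (n=38), H_right = 0.8813 (n=40)
H_children = (38/78)·0.7897 + (40/78)·0.8813 = 0.8367
IG = 0.8404 - 0.8367 = 0.0037

0.0037


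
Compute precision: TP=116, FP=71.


Precision = TP/(TP+FP)
= 116/(116+71)
= 116/187 = 62.03%

62.03%


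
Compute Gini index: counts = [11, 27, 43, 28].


Probabilities: [11/109, 27/109, 43/109, 28/109] ≈ [0.1009, 0.2477, 0.3945, 0.2569]
Σpᵢ² = (121 + 729 + 1849 + 784)/109² = 3483/11881
Gini = 1 - Σpᵢ² = 1 - 3483/11881 = 0.7068

0.7068


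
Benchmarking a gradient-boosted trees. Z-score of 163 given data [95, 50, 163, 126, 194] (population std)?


μ = 125.6, σ = 50.4563
z = (163 - 125.6)/50.4563 = 0.7412

0.7412


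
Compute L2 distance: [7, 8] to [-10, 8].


d = √((7+ 10)² + (8-8)²)
  = √(289 + 0)
  = √289 = 17.0

17.0


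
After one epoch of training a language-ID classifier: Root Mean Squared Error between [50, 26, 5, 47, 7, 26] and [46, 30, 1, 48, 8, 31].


MSE = 75/6 = 12.5
RMSE = √(75/6) = 3.5355

3.5355


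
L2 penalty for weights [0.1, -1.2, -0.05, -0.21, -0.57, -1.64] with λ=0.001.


‖w‖₂² = (0.1)² + (-1.2)² + (-0.05)² + (-0.21)² + (-0.57)² + (-1.64)²
     = 0.01 + 1.44 + 0.0025 + 0.0441 + 0.3249 + 2.6896
     = 4.5111
λ·‖w‖₂² = 0.001·4.5111 = 0.004511

0.004511


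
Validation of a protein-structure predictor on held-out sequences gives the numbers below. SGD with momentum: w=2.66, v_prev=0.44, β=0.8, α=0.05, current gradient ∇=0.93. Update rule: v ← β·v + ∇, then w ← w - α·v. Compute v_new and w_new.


v_new = 0.8·0.44 + 0.93 = 0.352 + 0.93 = 1.282
w_new = 2.66 - 0.05·1.282 = 2.66 - 0.0641 = 2.5959

v_new=1.282, w_new=2.5959


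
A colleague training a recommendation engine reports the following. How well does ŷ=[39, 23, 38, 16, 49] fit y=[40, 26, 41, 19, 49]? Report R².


ȳ = 35
SS_res = Σ(y-ŷ)² = 28
SS_tot = Σ(y-ȳ)² = 594
R² = 1 - SS_res/SS_tot = 1 - 0.0471 = 0.9529

0.9529


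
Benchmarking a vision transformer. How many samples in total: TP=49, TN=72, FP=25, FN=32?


Total = TP + TN + FP + FN
= 49 + 72 + 25 + 32
= 178
(Predicted positive: 74, predicted negative: 104)

178


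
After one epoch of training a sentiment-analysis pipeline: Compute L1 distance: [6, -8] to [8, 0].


d = |6-8| + |-8-0|
  = 2 + 8
  = 10

10


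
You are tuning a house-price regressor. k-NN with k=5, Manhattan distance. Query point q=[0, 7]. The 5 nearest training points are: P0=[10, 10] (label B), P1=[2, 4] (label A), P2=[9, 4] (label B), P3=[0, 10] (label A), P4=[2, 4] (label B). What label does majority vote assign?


d(q,P0) = 13  (label B)
d(q,P1) = 5  (label A)
d(q,P2) = 12  (label B)
d(q,P3) = 3  (label A)
d(q,P4) = 5  (label B)
Votes: A=2, B=3
Majority → B

B


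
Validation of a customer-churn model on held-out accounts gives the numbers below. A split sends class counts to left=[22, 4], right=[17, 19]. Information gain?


Parent = [39, 23], H_parent = 0.9514
H_left = 0.6194 (n=26), H_right = 0.9978 (n=36)
H_children = (26/62)·0.6194 + (36/62)·0.9978 = 0.8391
IG = 0.9514 - 0.8391 = 0.1123

0.1123


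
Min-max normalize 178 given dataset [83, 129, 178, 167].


min=83, max=178
(178-83)/(178-83) = 95/95 = 1.0

1.0


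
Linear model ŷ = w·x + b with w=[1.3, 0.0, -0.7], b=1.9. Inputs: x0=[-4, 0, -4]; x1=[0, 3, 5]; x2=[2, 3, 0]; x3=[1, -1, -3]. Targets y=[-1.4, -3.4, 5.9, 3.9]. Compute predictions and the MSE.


ŷ0 = (1.3)·(-4) + (0.0)·(0) + (-0.7)·(-4) + 1.9 = -0.5
ŷ1 = (1.3)·(0) + (0.0)·(3) + (-0.7)·(5) + 1.9 = -1.6
ŷ2 = (1.3)·(2) + (0.0)·(3) + (-0.7)·(0) + 1.9 = 4.5
ŷ3 = (1.3)·(1) + (0.0)·(-1) + (-0.7)·(-3) + 1.9 = 5.3
errors² = [0.81, 3.24, 1.96, 1.96]
MSE = 7.9700/4 = 1.9925

1.9925


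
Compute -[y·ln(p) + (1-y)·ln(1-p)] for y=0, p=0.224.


BCE = -[y·ln(p) + (1-y)·ln(1-p)]
= -0 - 1·ln(1-0.224)
= -ln(0.776) = 0.2536

0.2536


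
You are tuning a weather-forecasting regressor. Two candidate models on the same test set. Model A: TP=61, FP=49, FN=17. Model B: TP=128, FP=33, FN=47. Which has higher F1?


Model A: P=61/110=0.5545, R=61/78=0.7821, F1=2PR/(P+R)=2TP/(2TP+FP+FN)=122/188=0.6489
Model B: P=128/161=0.795, R=128/175=0.7314, F1=2PR/(P+R)=2TP/(2TP+FP+FN)=256/336=0.7619
0.6489 < 0.7619 → Model B

Model B


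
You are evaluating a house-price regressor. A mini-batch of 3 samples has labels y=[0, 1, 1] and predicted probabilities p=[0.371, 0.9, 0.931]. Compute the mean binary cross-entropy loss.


L[0] = -ln(1-0.371) = -ln(0.629) = 0.4636
L[1] = -ln(0.9) = 0.1054
L[2] = -ln(0.931) = 0.0715
mean = (0.4636 + 0.1054 + 0.0715)/3 = 0.2135

0.2135


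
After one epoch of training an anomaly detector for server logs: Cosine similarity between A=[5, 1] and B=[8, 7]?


A·B = 5·8 + 1·7 = 47
‖A‖ = √26 = 5.099, ‖B‖ = √113 = 10.6301
cos = 47/(√26·√113) = 47/√2938 = 0.8671

0.8671


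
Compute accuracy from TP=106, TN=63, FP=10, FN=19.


Accuracy = (TP+TN)/(TP+TN+FP+FN)
= (106+63)/(198)
= 169/198 = 85.35%

85.35%


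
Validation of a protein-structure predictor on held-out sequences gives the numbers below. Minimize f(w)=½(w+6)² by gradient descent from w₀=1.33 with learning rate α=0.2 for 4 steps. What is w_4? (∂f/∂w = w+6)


step 1: grad = 1.33+6 = 7.33; w = 1.33 - 0.2·(7.33) = -0.136
step 2: grad = -0.136+6 = 5.864; w = -0.136 - 0.2·(5.864) = -1.3088
step 3: grad = -1.3088+6 = 4.6912; w = -1.3088 - 0.2·(4.6912) = -2.24704
step 4: grad = -2.24704+6 = 3.75296; w = -2.24704 - 0.2·(3.75296) = -2.997632

-2.997632


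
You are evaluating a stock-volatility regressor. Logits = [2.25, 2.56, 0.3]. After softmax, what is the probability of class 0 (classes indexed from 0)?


Exponentials: e^2.25=9.4877, e^2.56=12.9358, e^0.3=1.3499
Sum = 23.7734
Softmax = [0.3991, 0.5441, 0.0568]
p[0] = 9.4877/23.7734 = 0.3991

0.3991


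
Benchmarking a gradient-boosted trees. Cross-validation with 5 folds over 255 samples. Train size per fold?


Fold size = 255/5 = 51
Training per fold = 255 - 51 = 204

204


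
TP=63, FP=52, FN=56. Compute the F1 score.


Precision = 63/115 = 0.5478
Recall = 63/119 = 0.5294
F1 = 2·P·R/(P+R) = 2·TP/(2·TP+FP+FN) = 126/(126+52+56) = 126/234 = 0.5385

0.5385


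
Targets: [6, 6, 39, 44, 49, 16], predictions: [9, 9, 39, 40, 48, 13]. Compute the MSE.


Squared errors: (6-9)²=9, (6-9)²=9, (39-39)²=0, (44-40)²=16, (49-48)²=1, (16-13)²=9
Sum = 44
MSE = 44/6 = 22/3

22/3


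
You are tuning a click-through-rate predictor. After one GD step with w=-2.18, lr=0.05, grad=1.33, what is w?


w_new = w - α·∇
= -2.18 - 0.05·1.33
= -2.18 - 0.0665
= -2.2465

-2.2465


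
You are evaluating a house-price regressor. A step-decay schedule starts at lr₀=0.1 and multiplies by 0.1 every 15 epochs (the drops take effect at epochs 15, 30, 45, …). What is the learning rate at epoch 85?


n_drops = ⌊85/15⌋ = 5
lr = 0.1·0.1^5 = 0.1·0.00001 = 0.000001

0.000001


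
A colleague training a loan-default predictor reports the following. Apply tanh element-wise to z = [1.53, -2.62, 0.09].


tanh(1.53) = 0.9104
tanh(-2.62) = -0.9895
tanh(0.09) = 0.0898
result = [0.9104, -0.9895, 0.0898]

[0.9104, -0.9895, 0.0898]


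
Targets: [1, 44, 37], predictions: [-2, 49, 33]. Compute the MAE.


Absolute errors: |1+ 2|=3, |44-49|=5, |37-33|=4
Sum = 12
MAE = 12/3 = 4

4


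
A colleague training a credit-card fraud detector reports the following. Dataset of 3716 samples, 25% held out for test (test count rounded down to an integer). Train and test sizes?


Test = ⌊3716·25/100⌋ = 929
Train = 3716 - 929 = 2787

Train: 2787, Test: 929


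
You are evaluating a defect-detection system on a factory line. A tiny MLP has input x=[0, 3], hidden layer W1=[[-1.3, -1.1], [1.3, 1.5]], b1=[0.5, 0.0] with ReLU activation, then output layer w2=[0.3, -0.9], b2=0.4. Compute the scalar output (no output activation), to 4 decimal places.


z1[0] = (-1.3)·(0) + (-1.1)·(3) + 0.5 = -2.8
z1[1] = (1.3)·(0) + (1.5)·(3) + 0.0 = 4.5
h = ReLU(z1) = [0.0, 4.5]
output = (0.3)·(0.0) + (-0.9)·(4.5) + 0.4 = -3.65

-3.65


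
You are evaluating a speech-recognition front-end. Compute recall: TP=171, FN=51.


Recall = TP/(TP+FN)
= 171/(171+51)
= 171/222 = 77.03%

77.03%


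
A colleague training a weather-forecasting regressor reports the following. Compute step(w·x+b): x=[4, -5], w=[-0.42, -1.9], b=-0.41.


z = (4)·(-0.42) + (-5)·(-1.9) - 0.41
  = 7.41
step(z) = 1 (z≥0)

1


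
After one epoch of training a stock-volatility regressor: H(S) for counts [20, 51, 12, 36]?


Probabilities: [20/119, 51/119, 12/119, 36/119] ≈ [0.1681, 0.4286, 0.1008, 0.3025]
H = -((20/119)·log₂(20/119) + (51/119)·log₂(51/119) + (12/119)·log₂(12/119) + (36/119)·log₂(36/119))
  = 1.8119 bits

1.8119 bits


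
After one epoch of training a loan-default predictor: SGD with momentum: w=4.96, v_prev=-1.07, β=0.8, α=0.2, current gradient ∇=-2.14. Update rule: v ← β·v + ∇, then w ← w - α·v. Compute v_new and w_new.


v_new = 0.8·-1.07 - 2.14 = -0.856 - 2.14 = -2.996
w_new = 4.96 - 0.2·-2.996 = 4.96 + 0.5992 = 5.5592

v_new=-2.996, w_new=5.5592


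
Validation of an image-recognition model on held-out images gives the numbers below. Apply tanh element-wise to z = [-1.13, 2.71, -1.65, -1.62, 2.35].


tanh(-1.13) = -0.811
tanh(2.71) = 0.9912
tanh(-1.65) = -0.9289
tanh(-1.62) = -0.9246
tanh(2.35) = 0.982
result = [-0.811, 0.9912, -0.9289, -0.9246, 0.982]

[-0.811, 0.9912, -0.9289, -0.9246, 0.982]


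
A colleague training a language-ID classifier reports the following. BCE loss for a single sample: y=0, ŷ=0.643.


BCE = -[y·ln(p) + (1-y)·ln(1-p)]
= -0 - 1·ln(1-0.643)
= -ln(0.357) = 1.03

1.03


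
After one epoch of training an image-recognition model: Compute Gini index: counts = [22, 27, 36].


Probabilities: [22/85, 27/85, 36/85] ≈ [0.2588, 0.3176, 0.4235]
Σpᵢ² = (484 + 729 + 1296)/85² = 2509/7225
Gini = 1 - Σpᵢ² = 1 - 2509/7225 = 0.6527

0.6527


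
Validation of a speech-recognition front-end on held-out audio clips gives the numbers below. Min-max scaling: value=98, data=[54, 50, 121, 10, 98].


min=10, max=121
(98-10)/(121-10) = 88/111 = 0.7928

0.7928


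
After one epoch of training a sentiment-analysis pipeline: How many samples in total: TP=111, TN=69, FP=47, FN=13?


Total = TP + TN + FP + FN
= 111 + 69 + 47 + 13
= 240
(Predicted positive: 158, predicted negative: 82)

240


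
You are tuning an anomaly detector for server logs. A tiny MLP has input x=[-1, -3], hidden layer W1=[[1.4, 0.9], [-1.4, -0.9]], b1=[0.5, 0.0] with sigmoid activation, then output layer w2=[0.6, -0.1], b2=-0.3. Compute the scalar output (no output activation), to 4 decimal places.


z1[0] = (1.4)·(-1) + (0.9)·(-3) + 0.5 = -3.6
z1[1] = (-1.4)·(-1) + (-0.9)·(-3) + 0.0 = 4.1
h = sigmoid(z1) = [0.0266, 0.9837]
output = (0.6)·(0.0266) + (-0.1)·(0.9837) - 0.3 = -0.3824

-0.3824


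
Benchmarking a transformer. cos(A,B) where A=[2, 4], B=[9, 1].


A·B = 2·9 + 4·1 = 22
‖A‖ = √20 = 4.4721, ‖B‖ = √82 = 9.0554
cos = 22/(√20·√82) = 22/√1640 = 0.5433

0.5433


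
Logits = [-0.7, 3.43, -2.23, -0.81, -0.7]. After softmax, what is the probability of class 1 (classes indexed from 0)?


Exponentials: e^-0.7=0.4966, e^3.43=30.8766, e^-2.23=0.1075, e^-0.81=0.4449, e^-0.7=0.4966
Sum = 32.4222
Softmax = [0.0153, 0.9523, 0.0033, 0.0137, 0.0153]
p[1] = 30.8766/32.4222 = 0.9523

0.9523


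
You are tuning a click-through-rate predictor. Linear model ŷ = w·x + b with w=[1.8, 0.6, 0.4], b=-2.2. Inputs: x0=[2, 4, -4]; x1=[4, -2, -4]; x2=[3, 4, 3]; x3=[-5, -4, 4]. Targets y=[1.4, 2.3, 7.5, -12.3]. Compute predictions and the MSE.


ŷ0 = (1.8)·(2) + (0.6)·(4) + (0.4)·(-4) - 2.2 = 2.2
ŷ1 = (1.8)·(4) + (0.6)·(-2) + (0.4)·(-4) - 2.2 = 2.2
ŷ2 = (1.8)·(3) + (0.6)·(4) + (0.4)·(3) - 2.2 = 6.8
ŷ3 = (1.8)·(-5) + (0.6)·(-4) + (0.4)·(4) - 2.2 = -12.0
errors² = [0.64, 0.01, 0.49, 0.09]
MSE = 1.2300/4 = 0.3075

0.3075


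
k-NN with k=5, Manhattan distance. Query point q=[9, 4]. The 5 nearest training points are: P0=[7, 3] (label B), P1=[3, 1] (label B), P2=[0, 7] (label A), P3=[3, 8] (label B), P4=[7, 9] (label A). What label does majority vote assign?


d(q,P0) = 3  (label B)
d(q,P1) = 9  (label B)
d(q,P2) = 12  (label A)
d(q,P3) = 10  (label B)
d(q,P4) = 7  (label A)
Votes: A=2, B=3
Majority → B

B


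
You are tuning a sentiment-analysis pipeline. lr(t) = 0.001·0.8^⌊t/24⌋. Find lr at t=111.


n_drops = ⌊111/24⌋ = 4
lr = 0.001·0.8^4 = 0.001·0.4096 = 0.0004096

0.0004096


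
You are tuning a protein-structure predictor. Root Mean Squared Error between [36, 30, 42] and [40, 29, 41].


MSE = 18/3 = 6
RMSE = √(18/3) = 2.4495

2.4495


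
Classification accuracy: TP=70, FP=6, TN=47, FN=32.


Accuracy = (TP+TN)/(TP+TN+FP+FN)
= (70+47)/(155)
= 117/155 = 75.48%

75.48%


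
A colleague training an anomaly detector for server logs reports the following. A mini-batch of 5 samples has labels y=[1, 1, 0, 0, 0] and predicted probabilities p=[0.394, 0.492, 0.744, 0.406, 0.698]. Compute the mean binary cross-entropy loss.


L[0] = -ln(0.394) = 0.9314
L[1] = -ln(0.492) = 0.7093
L[2] = -ln(1-0.744) = -ln(0.256) = 1.3626
L[3] = -ln(1-0.406) = -ln(0.594) = 0.5209
L[4] = -ln(1-0.698) = -ln(0.302) = 1.1973
mean = (0.9314 + 0.7093 + 1.3626 + 0.5209 + 1.1973)/5 = 0.9443

0.9443


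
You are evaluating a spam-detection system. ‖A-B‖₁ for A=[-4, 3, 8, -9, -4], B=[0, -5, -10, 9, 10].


d = |-4-0| + |3+ 5| + |8+ 10| + |-9-9| + |-4-10|
  = 4 + 8 + 18 + 18 + 14
  = 62

62


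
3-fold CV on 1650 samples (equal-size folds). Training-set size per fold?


Fold size = 1650/3 = 550
Training per fold = 1650 - 550 = 1100

1100


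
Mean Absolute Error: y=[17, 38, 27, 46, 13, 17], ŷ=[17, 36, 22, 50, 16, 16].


Absolute errors: |17-17|=0, |38-36|=2, |27-22|=5, |46-50|=4, |13-16|=3, |17-16|=1
Sum = 15
MAE = 15/6 = 5/2

5/2


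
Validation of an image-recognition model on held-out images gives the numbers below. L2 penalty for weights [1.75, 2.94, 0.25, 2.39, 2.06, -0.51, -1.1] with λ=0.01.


‖w‖₂² = (1.75)² + (2.94)² + (0.25)² + (2.39)² + (2.06)² + (-0.51)² + (-1.1)²
     = 3.0625 + 8.6436 + 0.0625 + 5.7121 + 4.2436 + 0.2601 + 1.21
     = 23.1944
λ·‖w‖₂² = 0.01·23.1944 = 0.231944

0.231944


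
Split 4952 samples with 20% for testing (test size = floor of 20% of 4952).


Test = ⌊4952·20/100⌋ = 990
Train = 4952 - 990 = 3962

Train: 3962, Test: 990


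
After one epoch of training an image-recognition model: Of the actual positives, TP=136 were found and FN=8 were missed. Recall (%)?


Recall = TP/(TP+FN)
= 136/(136+8)
= 136/144 = 94.44%

94.44%


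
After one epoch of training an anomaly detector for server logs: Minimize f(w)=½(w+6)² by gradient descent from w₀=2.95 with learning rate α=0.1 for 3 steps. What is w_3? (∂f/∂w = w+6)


step 1: grad = 2.95+6 = 8.95; w = 2.95 - 0.1·(8.95) = 2.055
step 2: grad = 2.055+6 = 8.055; w = 2.055 - 0.1·(8.055) = 1.2495
step 3: grad = 1.2495+6 = 7.2495; w = 1.2495 - 0.1·(7.2495) = 0.52455

0.52455


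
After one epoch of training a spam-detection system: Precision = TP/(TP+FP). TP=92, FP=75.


Precision = TP/(TP+FP)
= 92/(92+75)
= 92/167 = 55.09%

55.09%


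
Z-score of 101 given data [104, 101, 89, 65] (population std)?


μ = 89.75, σ = 15.3521
z = (101 - 89.75)/15.3521 = 0.7328

0.7328


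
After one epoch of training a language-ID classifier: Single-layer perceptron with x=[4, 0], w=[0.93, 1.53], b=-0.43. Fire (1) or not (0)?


z = (4)·(0.93) + (0)·(1.53) - 0.43
  = 3.29
step(z) = 1 (z≥0)

1


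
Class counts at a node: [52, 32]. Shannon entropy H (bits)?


Probabilities: [52/84, 32/84] ≈ [0.619, 0.381]
H = -((52/84)·log₂(52/84) + (32/84)·log₂(32/84))
  = 0.9587 bits

0.9587 bits


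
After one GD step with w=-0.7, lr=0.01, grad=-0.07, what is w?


w_new = w - α·∇
= -0.7 - 0.01·-0.07
= -0.7 + 0.0007
= -0.6993

-0.6993


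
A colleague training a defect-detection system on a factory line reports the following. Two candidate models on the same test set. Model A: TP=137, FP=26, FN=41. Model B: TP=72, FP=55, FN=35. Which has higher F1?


Model A: P=137/163=0.8405, R=137/178=0.7697, F1=2PR/(P+R)=2TP/(2TP+FP+FN)=274/341=0.8035
Model B: P=72/127=0.5669, R=72/107=0.6729, F1=2PR/(P+R)=2TP/(2TP+FP+FN)=144/234=0.6154
0.8035 > 0.6154 → Model A

Model A


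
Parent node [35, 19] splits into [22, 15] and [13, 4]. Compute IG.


Parent = [35, 19], H_parent = 0.9357
H_left = 0.974 (n=37), H_right = 0.7871 (n=17)
H_children = (37/54)·0.974 + (17/54)·0.7871 = 0.9152
IG = 0.9357 - 0.9152 = 0.0205

0.0205


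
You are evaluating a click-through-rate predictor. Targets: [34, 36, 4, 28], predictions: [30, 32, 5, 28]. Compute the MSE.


Squared errors: (34-30)²=16, (36-32)²=16, (4-5)²=1, (28-28)²=0
Sum = 33
MSE = 33/4 = 33/4

33/4


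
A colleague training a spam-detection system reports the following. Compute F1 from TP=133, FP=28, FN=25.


Precision = 133/161 = 0.8261
Recall = 133/158 = 0.8418
F1 = 2·P·R/(P+R) = 2·TP/(2·TP+FP+FN) = 266/(266+28+25) = 266/319 = 0.8339

0.8339


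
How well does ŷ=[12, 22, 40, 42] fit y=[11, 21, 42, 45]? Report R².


ȳ = 29.75
SS_res = Σ(y-ŷ)² = 15
SS_tot = Σ(y-ȳ)² = 810.75
R² = 1 - SS_res/SS_tot = 1 - 0.0185 = 0.9815

0.9815


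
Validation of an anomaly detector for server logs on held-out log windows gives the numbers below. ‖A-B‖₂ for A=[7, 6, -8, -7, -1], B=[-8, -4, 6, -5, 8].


d = √((7+ 8)² + (6+ 4)² + (-8-6)² + (-7+ 5)² + (-1-8)²)
  = √(225 + 100 + 196 + 4 + 81)
  = √606 = 24.6171

24.6171


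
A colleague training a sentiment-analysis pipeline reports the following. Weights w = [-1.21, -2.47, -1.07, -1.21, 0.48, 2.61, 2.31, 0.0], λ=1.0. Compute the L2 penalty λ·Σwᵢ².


‖w‖₂² = (-1.21)² + (-2.47)² + (-1.07)² + (-1.21)² + (0.48)² + (2.61)² + (2.31)² + (0.0)²
     = 1.4641 + 6.1009 + 1.1449 + 1.4641 + 0.2304 + 6.8121 + 5.3361 + 0
     = 22.5526
λ·‖w‖₂² = 1.0·22.5526 = 22.5526

22.5526


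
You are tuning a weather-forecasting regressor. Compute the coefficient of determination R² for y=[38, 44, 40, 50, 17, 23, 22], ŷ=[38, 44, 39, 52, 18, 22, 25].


ȳ = 33.4286
SS_res = Σ(y-ŷ)² = 16
SS_tot = Σ(y-ȳ)² = 959.71
R² = 1 - SS_res/SS_tot = 1 - 0.0167 = 0.9833

0.9833


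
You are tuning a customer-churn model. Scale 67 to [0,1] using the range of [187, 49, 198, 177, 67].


min=49, max=198
(67-49)/(198-49) = 18/149 = 0.1208

0.1208


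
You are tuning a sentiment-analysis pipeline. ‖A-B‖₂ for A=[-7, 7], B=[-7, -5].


d = √((-7+ 7)² + (7+ 5)²)
  = √(0 + 144)
  = √144 = 12.0

12.0


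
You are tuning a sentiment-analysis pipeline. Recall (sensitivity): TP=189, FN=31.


Recall = TP/(TP+FN)
= 189/(189+31)
= 189/220 = 85.91%

85.91%


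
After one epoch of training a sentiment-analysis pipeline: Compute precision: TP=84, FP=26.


Precision = TP/(TP+FP)
= 84/(84+26)
= 84/110 = 76.36%

76.36%


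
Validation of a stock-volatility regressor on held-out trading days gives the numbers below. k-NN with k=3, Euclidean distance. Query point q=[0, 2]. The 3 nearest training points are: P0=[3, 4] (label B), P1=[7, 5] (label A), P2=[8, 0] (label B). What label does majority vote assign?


d(q,P0) = 3.6056  (label B)
d(q,P1) = 7.6158  (label A)
d(q,P2) = 8.2462  (label B)
Votes: A=1, B=2
Majority → B

B


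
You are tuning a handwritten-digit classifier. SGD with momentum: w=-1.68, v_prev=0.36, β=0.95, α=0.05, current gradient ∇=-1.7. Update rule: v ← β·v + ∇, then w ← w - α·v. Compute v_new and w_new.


v_new = 0.95·0.36 - 1.7 = 0.342 - 1.7 = -1.358
w_new = -1.68 - 0.05·-1.358 = -1.68 + 0.0679 = -1.6121

v_new=-1.358, w_new=-1.6121


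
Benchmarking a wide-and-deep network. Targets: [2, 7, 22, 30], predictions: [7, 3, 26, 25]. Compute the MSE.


Squared errors: (2-7)²=25, (7-3)²=16, (22-26)²=16, (30-25)²=25
Sum = 82
MSE = 82/4 = 41/2

41/2


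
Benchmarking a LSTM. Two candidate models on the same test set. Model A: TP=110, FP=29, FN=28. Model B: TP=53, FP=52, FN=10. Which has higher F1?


Model A: P=110/139=0.7914, R=110/138=0.7971, F1=2PR/(P+R)=2TP/(2TP+FP+FN)=220/277=0.7942
Model B: P=53/105=0.5048, R=53/63=0.8413, F1=2PR/(P+R)=2TP/(2TP+FP+FN)=106/168=0.631
0.7942 > 0.631 → Model A

Model A


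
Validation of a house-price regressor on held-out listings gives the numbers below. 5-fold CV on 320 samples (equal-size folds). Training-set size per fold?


Fold size = 320/5 = 64
Training per fold = 320 - 64 = 256

256


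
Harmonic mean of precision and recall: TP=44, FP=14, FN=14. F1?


Precision = 44/58 = 0.7586
Recall = 44/58 = 0.7586
F1 = 2·P·R/(P+R) = 2·TP/(2·TP+FP+FN) = 88/(88+14+14) = 88/116 = 0.7586

0.7586


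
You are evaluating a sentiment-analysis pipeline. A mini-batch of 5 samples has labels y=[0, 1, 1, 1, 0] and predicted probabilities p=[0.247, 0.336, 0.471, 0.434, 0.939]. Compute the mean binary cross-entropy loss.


L[0] = -ln(1-0.247) = -ln(0.753) = 0.2837
L[1] = -ln(0.336) = 1.0906
L[2] = -ln(0.471) = 0.7529
L[3] = -ln(0.434) = 0.8347
L[4] = -ln(1-0.939) = -ln(0.061) = 2.7969
mean = (0.2837 + 1.0906 + 0.7529 + 0.8347 + 2.7969)/5 = 1.1518

1.1518


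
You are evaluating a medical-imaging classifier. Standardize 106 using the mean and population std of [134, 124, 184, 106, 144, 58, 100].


μ = 121.4286, σ = 36.4686
z = (106 - 121.4286)/36.4686 = -0.4231

-0.4231


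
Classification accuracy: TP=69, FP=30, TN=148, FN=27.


Accuracy = (TP+TN)/(TP+TN+FP+FN)
= (69+148)/(274)
= 217/274 = 79.2%

79.2%


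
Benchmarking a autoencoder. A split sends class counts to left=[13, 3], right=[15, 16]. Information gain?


Parent = [28, 19], H_parent = 0.9734
H_left = 0.6962 (n=16), H_right = 0.9992 (n=31)
H_children = (16/47)·0.6962 + (31/47)·0.9992 = 0.8961
IG = 0.9734 - 0.8961 = 0.0773

0.0773


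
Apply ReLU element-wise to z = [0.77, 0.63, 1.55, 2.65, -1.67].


ReLU(0.77) = max(0, 0.77) = 0.77
ReLU(0.63) = max(0, 0.63) = 0.63
ReLU(1.55) = max(0, 1.55) = 1.55
ReLU(2.65) = max(0, 2.65) = 2.65
ReLU(-1.67) = max(0, -1.67) = 0.0
result = [0.77, 0.63, 1.55, 2.65, 0.0]

[0.77, 0.63, 1.55, 2.65, 0.0]
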